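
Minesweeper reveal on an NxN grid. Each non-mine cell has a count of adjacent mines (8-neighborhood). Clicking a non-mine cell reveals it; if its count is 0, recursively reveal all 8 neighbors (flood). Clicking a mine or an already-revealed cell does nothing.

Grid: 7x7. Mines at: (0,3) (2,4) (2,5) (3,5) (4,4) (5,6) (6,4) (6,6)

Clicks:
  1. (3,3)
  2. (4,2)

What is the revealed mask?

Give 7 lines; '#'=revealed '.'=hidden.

Answer: ###....
####...
####...
####...
####...
####...
####...

Derivation:
Click 1 (3,3) count=2: revealed 1 new [(3,3)] -> total=1
Click 2 (4,2) count=0: revealed 26 new [(0,0) (0,1) (0,2) (1,0) (1,1) (1,2) (1,3) (2,0) (2,1) (2,2) (2,3) (3,0) (3,1) (3,2) (4,0) (4,1) (4,2) (4,3) (5,0) (5,1) (5,2) (5,3) (6,0) (6,1) (6,2) (6,3)] -> total=27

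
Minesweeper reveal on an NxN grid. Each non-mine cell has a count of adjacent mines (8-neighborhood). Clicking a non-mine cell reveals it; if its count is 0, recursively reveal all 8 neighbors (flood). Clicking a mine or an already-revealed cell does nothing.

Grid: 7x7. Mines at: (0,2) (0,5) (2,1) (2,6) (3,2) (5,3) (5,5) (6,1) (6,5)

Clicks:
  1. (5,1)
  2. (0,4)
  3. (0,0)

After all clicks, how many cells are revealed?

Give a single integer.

Click 1 (5,1) count=1: revealed 1 new [(5,1)] -> total=1
Click 2 (0,4) count=1: revealed 1 new [(0,4)] -> total=2
Click 3 (0,0) count=0: revealed 4 new [(0,0) (0,1) (1,0) (1,1)] -> total=6

Answer: 6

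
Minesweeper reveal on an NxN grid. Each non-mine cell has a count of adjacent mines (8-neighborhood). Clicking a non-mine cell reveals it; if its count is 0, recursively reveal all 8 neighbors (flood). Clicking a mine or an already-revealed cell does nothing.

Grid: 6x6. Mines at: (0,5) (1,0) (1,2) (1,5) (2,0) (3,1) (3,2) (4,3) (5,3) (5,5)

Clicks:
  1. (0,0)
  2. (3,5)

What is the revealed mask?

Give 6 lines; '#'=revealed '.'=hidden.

Answer: #.....
......
....##
....##
....##
......

Derivation:
Click 1 (0,0) count=1: revealed 1 new [(0,0)] -> total=1
Click 2 (3,5) count=0: revealed 6 new [(2,4) (2,5) (3,4) (3,5) (4,4) (4,5)] -> total=7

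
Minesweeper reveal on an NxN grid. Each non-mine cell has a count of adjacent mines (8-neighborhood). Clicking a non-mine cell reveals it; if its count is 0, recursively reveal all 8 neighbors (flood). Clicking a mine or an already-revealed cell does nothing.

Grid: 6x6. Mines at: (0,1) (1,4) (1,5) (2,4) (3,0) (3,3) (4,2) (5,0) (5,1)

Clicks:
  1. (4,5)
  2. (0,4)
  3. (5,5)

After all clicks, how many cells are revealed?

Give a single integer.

Answer: 9

Derivation:
Click 1 (4,5) count=0: revealed 8 new [(3,4) (3,5) (4,3) (4,4) (4,5) (5,3) (5,4) (5,5)] -> total=8
Click 2 (0,4) count=2: revealed 1 new [(0,4)] -> total=9
Click 3 (5,5) count=0: revealed 0 new [(none)] -> total=9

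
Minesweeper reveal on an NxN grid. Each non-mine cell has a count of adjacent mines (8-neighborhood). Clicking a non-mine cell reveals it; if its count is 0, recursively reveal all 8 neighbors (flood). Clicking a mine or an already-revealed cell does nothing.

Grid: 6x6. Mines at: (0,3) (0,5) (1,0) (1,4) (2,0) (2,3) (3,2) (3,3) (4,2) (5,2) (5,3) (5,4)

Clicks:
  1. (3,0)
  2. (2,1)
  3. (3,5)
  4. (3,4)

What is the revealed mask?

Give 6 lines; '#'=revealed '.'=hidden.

Click 1 (3,0) count=1: revealed 1 new [(3,0)] -> total=1
Click 2 (2,1) count=3: revealed 1 new [(2,1)] -> total=2
Click 3 (3,5) count=0: revealed 6 new [(2,4) (2,5) (3,4) (3,5) (4,4) (4,5)] -> total=8
Click 4 (3,4) count=2: revealed 0 new [(none)] -> total=8

Answer: ......
......
.#..##
#...##
....##
......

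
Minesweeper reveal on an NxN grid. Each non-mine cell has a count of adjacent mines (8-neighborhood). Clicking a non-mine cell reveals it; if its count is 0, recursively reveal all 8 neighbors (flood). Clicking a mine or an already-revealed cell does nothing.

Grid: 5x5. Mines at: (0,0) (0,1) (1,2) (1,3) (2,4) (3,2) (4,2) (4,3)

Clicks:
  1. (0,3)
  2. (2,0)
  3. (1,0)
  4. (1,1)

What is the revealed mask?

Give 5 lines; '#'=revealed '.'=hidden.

Click 1 (0,3) count=2: revealed 1 new [(0,3)] -> total=1
Click 2 (2,0) count=0: revealed 8 new [(1,0) (1,1) (2,0) (2,1) (3,0) (3,1) (4,0) (4,1)] -> total=9
Click 3 (1,0) count=2: revealed 0 new [(none)] -> total=9
Click 4 (1,1) count=3: revealed 0 new [(none)] -> total=9

Answer: ...#.
##...
##...
##...
##...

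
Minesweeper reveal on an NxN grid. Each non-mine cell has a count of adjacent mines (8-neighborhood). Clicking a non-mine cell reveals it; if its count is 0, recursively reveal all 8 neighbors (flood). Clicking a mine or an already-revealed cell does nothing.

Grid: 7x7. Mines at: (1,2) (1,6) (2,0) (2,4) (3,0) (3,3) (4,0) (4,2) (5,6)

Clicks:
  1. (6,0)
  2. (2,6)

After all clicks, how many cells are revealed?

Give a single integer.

Click 1 (6,0) count=0: revealed 15 new [(4,3) (4,4) (4,5) (5,0) (5,1) (5,2) (5,3) (5,4) (5,5) (6,0) (6,1) (6,2) (6,3) (6,4) (6,5)] -> total=15
Click 2 (2,6) count=1: revealed 1 new [(2,6)] -> total=16

Answer: 16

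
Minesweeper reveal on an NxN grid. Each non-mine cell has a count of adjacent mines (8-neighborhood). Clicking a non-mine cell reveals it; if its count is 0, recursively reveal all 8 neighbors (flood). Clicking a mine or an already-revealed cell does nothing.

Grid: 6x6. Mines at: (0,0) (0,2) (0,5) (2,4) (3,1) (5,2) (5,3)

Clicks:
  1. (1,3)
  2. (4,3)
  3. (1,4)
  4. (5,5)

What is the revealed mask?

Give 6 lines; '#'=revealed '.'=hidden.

Answer: ......
...##.
......
....##
...###
....##

Derivation:
Click 1 (1,3) count=2: revealed 1 new [(1,3)] -> total=1
Click 2 (4,3) count=2: revealed 1 new [(4,3)] -> total=2
Click 3 (1,4) count=2: revealed 1 new [(1,4)] -> total=3
Click 4 (5,5) count=0: revealed 6 new [(3,4) (3,5) (4,4) (4,5) (5,4) (5,5)] -> total=9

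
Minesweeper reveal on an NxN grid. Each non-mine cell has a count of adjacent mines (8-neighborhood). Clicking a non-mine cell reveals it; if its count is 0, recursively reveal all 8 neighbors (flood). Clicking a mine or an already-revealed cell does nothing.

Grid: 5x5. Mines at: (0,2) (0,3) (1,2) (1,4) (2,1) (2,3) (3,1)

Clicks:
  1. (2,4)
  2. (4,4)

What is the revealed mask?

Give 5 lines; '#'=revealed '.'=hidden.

Click 1 (2,4) count=2: revealed 1 new [(2,4)] -> total=1
Click 2 (4,4) count=0: revealed 6 new [(3,2) (3,3) (3,4) (4,2) (4,3) (4,4)] -> total=7

Answer: .....
.....
....#
..###
..###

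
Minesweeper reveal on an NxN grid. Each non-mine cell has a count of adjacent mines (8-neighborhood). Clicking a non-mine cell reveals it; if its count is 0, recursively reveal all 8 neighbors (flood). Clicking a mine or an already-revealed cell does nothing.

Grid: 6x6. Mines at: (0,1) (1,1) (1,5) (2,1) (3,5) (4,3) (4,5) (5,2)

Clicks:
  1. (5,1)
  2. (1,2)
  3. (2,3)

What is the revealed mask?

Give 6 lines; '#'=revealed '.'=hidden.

Answer: ..###.
..###.
..###.
..###.
......
.#....

Derivation:
Click 1 (5,1) count=1: revealed 1 new [(5,1)] -> total=1
Click 2 (1,2) count=3: revealed 1 new [(1,2)] -> total=2
Click 3 (2,3) count=0: revealed 11 new [(0,2) (0,3) (0,4) (1,3) (1,4) (2,2) (2,3) (2,4) (3,2) (3,3) (3,4)] -> total=13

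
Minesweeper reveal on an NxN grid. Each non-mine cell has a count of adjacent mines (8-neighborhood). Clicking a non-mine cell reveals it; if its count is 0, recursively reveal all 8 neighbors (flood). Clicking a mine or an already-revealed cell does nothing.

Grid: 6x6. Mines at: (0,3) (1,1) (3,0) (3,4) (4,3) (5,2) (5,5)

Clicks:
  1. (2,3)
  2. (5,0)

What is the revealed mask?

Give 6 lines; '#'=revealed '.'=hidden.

Answer: ......
......
...#..
......
##....
##....

Derivation:
Click 1 (2,3) count=1: revealed 1 new [(2,3)] -> total=1
Click 2 (5,0) count=0: revealed 4 new [(4,0) (4,1) (5,0) (5,1)] -> total=5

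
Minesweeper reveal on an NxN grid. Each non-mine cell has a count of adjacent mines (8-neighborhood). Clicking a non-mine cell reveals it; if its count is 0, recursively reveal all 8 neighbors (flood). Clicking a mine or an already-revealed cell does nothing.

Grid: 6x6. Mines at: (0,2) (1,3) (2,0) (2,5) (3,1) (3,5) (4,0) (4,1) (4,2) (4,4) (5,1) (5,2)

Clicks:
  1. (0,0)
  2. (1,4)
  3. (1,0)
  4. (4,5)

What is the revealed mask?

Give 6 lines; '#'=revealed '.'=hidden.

Answer: ##....
##..#.
......
......
.....#
......

Derivation:
Click 1 (0,0) count=0: revealed 4 new [(0,0) (0,1) (1,0) (1,1)] -> total=4
Click 2 (1,4) count=2: revealed 1 new [(1,4)] -> total=5
Click 3 (1,0) count=1: revealed 0 new [(none)] -> total=5
Click 4 (4,5) count=2: revealed 1 new [(4,5)] -> total=6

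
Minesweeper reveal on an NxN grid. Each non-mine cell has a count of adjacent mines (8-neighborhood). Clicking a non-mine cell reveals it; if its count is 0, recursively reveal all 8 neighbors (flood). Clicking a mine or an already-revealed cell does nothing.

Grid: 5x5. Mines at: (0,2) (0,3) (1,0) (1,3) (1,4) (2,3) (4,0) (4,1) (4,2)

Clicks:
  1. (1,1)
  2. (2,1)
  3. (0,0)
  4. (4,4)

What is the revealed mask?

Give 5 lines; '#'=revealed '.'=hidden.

Answer: #....
.#...
.#...
...##
...##

Derivation:
Click 1 (1,1) count=2: revealed 1 new [(1,1)] -> total=1
Click 2 (2,1) count=1: revealed 1 new [(2,1)] -> total=2
Click 3 (0,0) count=1: revealed 1 new [(0,0)] -> total=3
Click 4 (4,4) count=0: revealed 4 new [(3,3) (3,4) (4,3) (4,4)] -> total=7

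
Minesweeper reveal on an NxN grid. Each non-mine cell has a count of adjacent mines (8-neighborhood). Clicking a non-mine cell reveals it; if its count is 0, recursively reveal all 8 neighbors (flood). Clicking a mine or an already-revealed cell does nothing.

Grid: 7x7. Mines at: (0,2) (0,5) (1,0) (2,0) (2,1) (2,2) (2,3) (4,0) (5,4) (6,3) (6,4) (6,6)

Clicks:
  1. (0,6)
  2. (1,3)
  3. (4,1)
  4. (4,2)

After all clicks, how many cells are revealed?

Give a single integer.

Click 1 (0,6) count=1: revealed 1 new [(0,6)] -> total=1
Click 2 (1,3) count=3: revealed 1 new [(1,3)] -> total=2
Click 3 (4,1) count=1: revealed 1 new [(4,1)] -> total=3
Click 4 (4,2) count=0: revealed 8 new [(3,1) (3,2) (3,3) (4,2) (4,3) (5,1) (5,2) (5,3)] -> total=11

Answer: 11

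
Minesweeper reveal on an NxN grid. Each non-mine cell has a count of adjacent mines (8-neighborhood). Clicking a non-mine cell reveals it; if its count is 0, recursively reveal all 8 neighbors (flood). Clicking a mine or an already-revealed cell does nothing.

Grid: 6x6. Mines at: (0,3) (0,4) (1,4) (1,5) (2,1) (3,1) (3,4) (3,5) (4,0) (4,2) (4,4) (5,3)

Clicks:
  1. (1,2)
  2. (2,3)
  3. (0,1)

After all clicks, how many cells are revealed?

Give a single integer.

Answer: 7

Derivation:
Click 1 (1,2) count=2: revealed 1 new [(1,2)] -> total=1
Click 2 (2,3) count=2: revealed 1 new [(2,3)] -> total=2
Click 3 (0,1) count=0: revealed 5 new [(0,0) (0,1) (0,2) (1,0) (1,1)] -> total=7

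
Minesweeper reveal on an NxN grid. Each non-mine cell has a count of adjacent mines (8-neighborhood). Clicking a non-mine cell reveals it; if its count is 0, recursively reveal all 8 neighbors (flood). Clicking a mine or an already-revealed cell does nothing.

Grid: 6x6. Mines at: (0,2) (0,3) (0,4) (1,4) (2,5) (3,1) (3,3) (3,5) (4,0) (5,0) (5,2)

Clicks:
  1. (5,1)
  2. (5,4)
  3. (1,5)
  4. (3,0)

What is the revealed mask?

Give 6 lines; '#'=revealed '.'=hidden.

Click 1 (5,1) count=3: revealed 1 new [(5,1)] -> total=1
Click 2 (5,4) count=0: revealed 6 new [(4,3) (4,4) (4,5) (5,3) (5,4) (5,5)] -> total=7
Click 3 (1,5) count=3: revealed 1 new [(1,5)] -> total=8
Click 4 (3,0) count=2: revealed 1 new [(3,0)] -> total=9

Answer: ......
.....#
......
#.....
...###
.#.###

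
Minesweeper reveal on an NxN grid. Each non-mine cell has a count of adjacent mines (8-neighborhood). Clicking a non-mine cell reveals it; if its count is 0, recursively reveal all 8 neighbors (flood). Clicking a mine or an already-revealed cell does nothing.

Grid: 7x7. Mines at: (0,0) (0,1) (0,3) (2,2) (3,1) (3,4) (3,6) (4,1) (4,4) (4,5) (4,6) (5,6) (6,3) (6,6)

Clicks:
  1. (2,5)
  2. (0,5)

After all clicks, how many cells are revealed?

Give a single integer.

Click 1 (2,5) count=2: revealed 1 new [(2,5)] -> total=1
Click 2 (0,5) count=0: revealed 8 new [(0,4) (0,5) (0,6) (1,4) (1,5) (1,6) (2,4) (2,6)] -> total=9

Answer: 9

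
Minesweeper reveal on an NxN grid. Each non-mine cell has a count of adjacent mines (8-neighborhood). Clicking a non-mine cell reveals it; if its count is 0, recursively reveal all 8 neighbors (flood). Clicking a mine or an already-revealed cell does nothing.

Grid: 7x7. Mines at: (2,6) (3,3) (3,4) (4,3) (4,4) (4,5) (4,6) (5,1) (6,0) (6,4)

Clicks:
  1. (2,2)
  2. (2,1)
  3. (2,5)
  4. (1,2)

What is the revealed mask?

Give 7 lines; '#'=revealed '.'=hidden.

Click 1 (2,2) count=1: revealed 1 new [(2,2)] -> total=1
Click 2 (2,1) count=0: revealed 25 new [(0,0) (0,1) (0,2) (0,3) (0,4) (0,5) (0,6) (1,0) (1,1) (1,2) (1,3) (1,4) (1,5) (1,6) (2,0) (2,1) (2,3) (2,4) (2,5) (3,0) (3,1) (3,2) (4,0) (4,1) (4,2)] -> total=26
Click 3 (2,5) count=2: revealed 0 new [(none)] -> total=26
Click 4 (1,2) count=0: revealed 0 new [(none)] -> total=26

Answer: #######
#######
######.
###....
###....
.......
.......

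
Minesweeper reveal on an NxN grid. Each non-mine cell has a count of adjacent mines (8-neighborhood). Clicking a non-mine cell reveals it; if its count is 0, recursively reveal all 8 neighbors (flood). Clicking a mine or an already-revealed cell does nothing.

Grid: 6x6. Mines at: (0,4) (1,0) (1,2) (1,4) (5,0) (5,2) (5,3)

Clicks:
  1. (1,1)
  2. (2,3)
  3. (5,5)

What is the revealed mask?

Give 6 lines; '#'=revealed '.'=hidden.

Answer: ......
.#....
######
######
######
....##

Derivation:
Click 1 (1,1) count=2: revealed 1 new [(1,1)] -> total=1
Click 2 (2,3) count=2: revealed 1 new [(2,3)] -> total=2
Click 3 (5,5) count=0: revealed 19 new [(2,0) (2,1) (2,2) (2,4) (2,5) (3,0) (3,1) (3,2) (3,3) (3,4) (3,5) (4,0) (4,1) (4,2) (4,3) (4,4) (4,5) (5,4) (5,5)] -> total=21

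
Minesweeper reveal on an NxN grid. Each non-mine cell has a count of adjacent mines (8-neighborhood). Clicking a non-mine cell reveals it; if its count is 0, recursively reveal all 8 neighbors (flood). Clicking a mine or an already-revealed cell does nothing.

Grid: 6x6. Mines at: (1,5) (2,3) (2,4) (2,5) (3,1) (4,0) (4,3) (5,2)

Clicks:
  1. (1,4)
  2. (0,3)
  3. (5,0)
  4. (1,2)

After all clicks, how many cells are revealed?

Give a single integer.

Click 1 (1,4) count=4: revealed 1 new [(1,4)] -> total=1
Click 2 (0,3) count=0: revealed 12 new [(0,0) (0,1) (0,2) (0,3) (0,4) (1,0) (1,1) (1,2) (1,3) (2,0) (2,1) (2,2)] -> total=13
Click 3 (5,0) count=1: revealed 1 new [(5,0)] -> total=14
Click 4 (1,2) count=1: revealed 0 new [(none)] -> total=14

Answer: 14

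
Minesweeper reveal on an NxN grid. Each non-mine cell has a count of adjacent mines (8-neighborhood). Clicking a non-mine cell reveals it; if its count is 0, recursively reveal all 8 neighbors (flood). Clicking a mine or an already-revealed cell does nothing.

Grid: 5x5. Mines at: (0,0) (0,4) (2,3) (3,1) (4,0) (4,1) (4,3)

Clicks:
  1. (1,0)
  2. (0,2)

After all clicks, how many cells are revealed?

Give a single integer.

Answer: 7

Derivation:
Click 1 (1,0) count=1: revealed 1 new [(1,0)] -> total=1
Click 2 (0,2) count=0: revealed 6 new [(0,1) (0,2) (0,3) (1,1) (1,2) (1,3)] -> total=7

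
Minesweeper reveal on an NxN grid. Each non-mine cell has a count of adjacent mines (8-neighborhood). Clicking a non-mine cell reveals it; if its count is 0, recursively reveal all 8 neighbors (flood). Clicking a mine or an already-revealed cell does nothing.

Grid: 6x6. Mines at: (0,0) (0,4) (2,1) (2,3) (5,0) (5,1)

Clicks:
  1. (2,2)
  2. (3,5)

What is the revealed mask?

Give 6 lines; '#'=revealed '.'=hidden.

Click 1 (2,2) count=2: revealed 1 new [(2,2)] -> total=1
Click 2 (3,5) count=0: revealed 16 new [(1,4) (1,5) (2,4) (2,5) (3,2) (3,3) (3,4) (3,5) (4,2) (4,3) (4,4) (4,5) (5,2) (5,3) (5,4) (5,5)] -> total=17

Answer: ......
....##
..#.##
..####
..####
..####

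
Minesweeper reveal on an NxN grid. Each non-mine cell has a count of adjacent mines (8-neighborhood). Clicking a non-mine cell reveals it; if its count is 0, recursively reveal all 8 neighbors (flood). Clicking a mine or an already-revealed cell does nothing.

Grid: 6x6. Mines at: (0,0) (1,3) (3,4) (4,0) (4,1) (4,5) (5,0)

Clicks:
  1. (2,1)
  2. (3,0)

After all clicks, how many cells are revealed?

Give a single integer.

Answer: 9

Derivation:
Click 1 (2,1) count=0: revealed 9 new [(1,0) (1,1) (1,2) (2,0) (2,1) (2,2) (3,0) (3,1) (3,2)] -> total=9
Click 2 (3,0) count=2: revealed 0 new [(none)] -> total=9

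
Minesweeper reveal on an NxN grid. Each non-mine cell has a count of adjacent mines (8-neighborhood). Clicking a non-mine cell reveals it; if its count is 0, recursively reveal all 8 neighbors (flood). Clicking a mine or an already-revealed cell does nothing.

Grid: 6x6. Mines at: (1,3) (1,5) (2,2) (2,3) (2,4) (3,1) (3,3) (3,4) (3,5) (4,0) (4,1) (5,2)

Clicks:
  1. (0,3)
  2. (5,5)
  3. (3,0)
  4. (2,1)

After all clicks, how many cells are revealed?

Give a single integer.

Answer: 9

Derivation:
Click 1 (0,3) count=1: revealed 1 new [(0,3)] -> total=1
Click 2 (5,5) count=0: revealed 6 new [(4,3) (4,4) (4,5) (5,3) (5,4) (5,5)] -> total=7
Click 3 (3,0) count=3: revealed 1 new [(3,0)] -> total=8
Click 4 (2,1) count=2: revealed 1 new [(2,1)] -> total=9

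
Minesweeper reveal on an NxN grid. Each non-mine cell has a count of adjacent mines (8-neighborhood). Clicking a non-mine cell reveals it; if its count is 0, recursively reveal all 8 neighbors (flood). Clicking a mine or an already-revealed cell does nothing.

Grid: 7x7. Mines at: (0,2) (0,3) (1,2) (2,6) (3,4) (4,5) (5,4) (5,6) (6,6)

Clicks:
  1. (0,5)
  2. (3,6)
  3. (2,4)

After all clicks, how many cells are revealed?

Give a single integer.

Answer: 8

Derivation:
Click 1 (0,5) count=0: revealed 6 new [(0,4) (0,5) (0,6) (1,4) (1,5) (1,6)] -> total=6
Click 2 (3,6) count=2: revealed 1 new [(3,6)] -> total=7
Click 3 (2,4) count=1: revealed 1 new [(2,4)] -> total=8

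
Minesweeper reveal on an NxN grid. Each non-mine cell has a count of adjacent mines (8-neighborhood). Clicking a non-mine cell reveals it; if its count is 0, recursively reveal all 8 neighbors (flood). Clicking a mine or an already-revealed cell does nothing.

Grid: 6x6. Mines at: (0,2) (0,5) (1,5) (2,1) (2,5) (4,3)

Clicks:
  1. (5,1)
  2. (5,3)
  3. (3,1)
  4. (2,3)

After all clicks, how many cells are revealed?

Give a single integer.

Answer: 18

Derivation:
Click 1 (5,1) count=0: revealed 9 new [(3,0) (3,1) (3,2) (4,0) (4,1) (4,2) (5,0) (5,1) (5,2)] -> total=9
Click 2 (5,3) count=1: revealed 1 new [(5,3)] -> total=10
Click 3 (3,1) count=1: revealed 0 new [(none)] -> total=10
Click 4 (2,3) count=0: revealed 8 new [(1,2) (1,3) (1,4) (2,2) (2,3) (2,4) (3,3) (3,4)] -> total=18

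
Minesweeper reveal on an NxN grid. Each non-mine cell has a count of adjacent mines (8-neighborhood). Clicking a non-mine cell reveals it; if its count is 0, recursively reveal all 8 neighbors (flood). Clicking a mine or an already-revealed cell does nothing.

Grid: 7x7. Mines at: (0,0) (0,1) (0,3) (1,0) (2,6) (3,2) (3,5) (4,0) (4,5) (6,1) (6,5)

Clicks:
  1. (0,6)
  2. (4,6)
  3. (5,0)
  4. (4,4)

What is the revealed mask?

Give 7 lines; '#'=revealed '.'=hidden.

Answer: ....###
....###
.......
.......
....#.#
#......
.......

Derivation:
Click 1 (0,6) count=0: revealed 6 new [(0,4) (0,5) (0,6) (1,4) (1,5) (1,6)] -> total=6
Click 2 (4,6) count=2: revealed 1 new [(4,6)] -> total=7
Click 3 (5,0) count=2: revealed 1 new [(5,0)] -> total=8
Click 4 (4,4) count=2: revealed 1 new [(4,4)] -> total=9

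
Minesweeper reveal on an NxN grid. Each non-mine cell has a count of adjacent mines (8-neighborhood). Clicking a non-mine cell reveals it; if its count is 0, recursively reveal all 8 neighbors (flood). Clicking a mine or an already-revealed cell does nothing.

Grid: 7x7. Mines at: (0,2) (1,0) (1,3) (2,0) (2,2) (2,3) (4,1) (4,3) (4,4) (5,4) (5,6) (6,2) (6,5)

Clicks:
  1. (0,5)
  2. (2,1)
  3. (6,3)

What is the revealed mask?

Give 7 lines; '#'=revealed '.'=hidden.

Answer: ....###
....###
.#..###
....###
.....##
.......
...#...

Derivation:
Click 1 (0,5) count=0: revealed 14 new [(0,4) (0,5) (0,6) (1,4) (1,5) (1,6) (2,4) (2,5) (2,6) (3,4) (3,5) (3,6) (4,5) (4,6)] -> total=14
Click 2 (2,1) count=3: revealed 1 new [(2,1)] -> total=15
Click 3 (6,3) count=2: revealed 1 new [(6,3)] -> total=16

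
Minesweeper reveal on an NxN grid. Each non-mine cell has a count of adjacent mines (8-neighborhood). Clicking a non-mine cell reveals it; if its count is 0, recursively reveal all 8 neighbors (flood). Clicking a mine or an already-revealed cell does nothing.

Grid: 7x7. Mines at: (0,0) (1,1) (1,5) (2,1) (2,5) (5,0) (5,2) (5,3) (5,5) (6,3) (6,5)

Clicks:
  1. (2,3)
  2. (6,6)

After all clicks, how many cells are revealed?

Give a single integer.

Click 1 (2,3) count=0: revealed 15 new [(0,2) (0,3) (0,4) (1,2) (1,3) (1,4) (2,2) (2,3) (2,4) (3,2) (3,3) (3,4) (4,2) (4,3) (4,4)] -> total=15
Click 2 (6,6) count=2: revealed 1 new [(6,6)] -> total=16

Answer: 16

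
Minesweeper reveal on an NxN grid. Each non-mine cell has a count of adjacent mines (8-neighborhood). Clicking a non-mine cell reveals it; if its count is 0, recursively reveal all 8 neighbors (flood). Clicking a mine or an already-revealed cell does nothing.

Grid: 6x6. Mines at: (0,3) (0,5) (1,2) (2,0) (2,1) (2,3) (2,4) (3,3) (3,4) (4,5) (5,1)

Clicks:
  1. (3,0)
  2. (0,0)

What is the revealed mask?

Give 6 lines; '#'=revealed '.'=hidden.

Answer: ##....
##....
......
#.....
......
......

Derivation:
Click 1 (3,0) count=2: revealed 1 new [(3,0)] -> total=1
Click 2 (0,0) count=0: revealed 4 new [(0,0) (0,1) (1,0) (1,1)] -> total=5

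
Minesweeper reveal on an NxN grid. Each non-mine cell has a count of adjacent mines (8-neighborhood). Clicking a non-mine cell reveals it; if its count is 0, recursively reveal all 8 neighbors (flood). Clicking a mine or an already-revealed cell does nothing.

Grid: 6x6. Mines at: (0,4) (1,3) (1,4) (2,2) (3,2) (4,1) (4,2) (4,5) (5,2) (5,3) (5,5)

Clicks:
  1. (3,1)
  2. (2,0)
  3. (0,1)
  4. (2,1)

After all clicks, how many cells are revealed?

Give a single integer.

Answer: 10

Derivation:
Click 1 (3,1) count=4: revealed 1 new [(3,1)] -> total=1
Click 2 (2,0) count=0: revealed 9 new [(0,0) (0,1) (0,2) (1,0) (1,1) (1,2) (2,0) (2,1) (3,0)] -> total=10
Click 3 (0,1) count=0: revealed 0 new [(none)] -> total=10
Click 4 (2,1) count=2: revealed 0 new [(none)] -> total=10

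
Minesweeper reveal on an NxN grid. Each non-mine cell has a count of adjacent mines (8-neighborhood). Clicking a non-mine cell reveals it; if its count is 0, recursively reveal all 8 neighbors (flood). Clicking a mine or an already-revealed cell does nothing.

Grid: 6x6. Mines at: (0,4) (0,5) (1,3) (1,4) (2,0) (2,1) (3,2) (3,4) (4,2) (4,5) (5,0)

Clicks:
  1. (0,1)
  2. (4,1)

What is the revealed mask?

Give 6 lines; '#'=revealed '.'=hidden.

Click 1 (0,1) count=0: revealed 6 new [(0,0) (0,1) (0,2) (1,0) (1,1) (1,2)] -> total=6
Click 2 (4,1) count=3: revealed 1 new [(4,1)] -> total=7

Answer: ###...
###...
......
......
.#....
......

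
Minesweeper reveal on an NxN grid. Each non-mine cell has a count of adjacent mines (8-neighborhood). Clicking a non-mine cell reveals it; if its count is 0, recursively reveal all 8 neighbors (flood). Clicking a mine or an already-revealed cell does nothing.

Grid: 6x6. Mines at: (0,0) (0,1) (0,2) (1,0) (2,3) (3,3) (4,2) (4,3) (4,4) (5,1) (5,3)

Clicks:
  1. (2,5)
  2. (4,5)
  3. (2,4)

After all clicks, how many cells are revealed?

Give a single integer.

Answer: 11

Derivation:
Click 1 (2,5) count=0: revealed 10 new [(0,3) (0,4) (0,5) (1,3) (1,4) (1,5) (2,4) (2,5) (3,4) (3,5)] -> total=10
Click 2 (4,5) count=1: revealed 1 new [(4,5)] -> total=11
Click 3 (2,4) count=2: revealed 0 new [(none)] -> total=11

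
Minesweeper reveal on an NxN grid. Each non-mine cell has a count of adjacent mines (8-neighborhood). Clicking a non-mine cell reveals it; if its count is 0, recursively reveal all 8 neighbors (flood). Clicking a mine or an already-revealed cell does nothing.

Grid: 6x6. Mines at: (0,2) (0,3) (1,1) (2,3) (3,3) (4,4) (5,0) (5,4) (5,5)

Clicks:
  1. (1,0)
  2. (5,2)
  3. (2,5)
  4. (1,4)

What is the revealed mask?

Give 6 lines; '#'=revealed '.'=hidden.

Click 1 (1,0) count=1: revealed 1 new [(1,0)] -> total=1
Click 2 (5,2) count=0: revealed 6 new [(4,1) (4,2) (4,3) (5,1) (5,2) (5,3)] -> total=7
Click 3 (2,5) count=0: revealed 8 new [(0,4) (0,5) (1,4) (1,5) (2,4) (2,5) (3,4) (3,5)] -> total=15
Click 4 (1,4) count=2: revealed 0 new [(none)] -> total=15

Answer: ....##
#...##
....##
....##
.###..
.###..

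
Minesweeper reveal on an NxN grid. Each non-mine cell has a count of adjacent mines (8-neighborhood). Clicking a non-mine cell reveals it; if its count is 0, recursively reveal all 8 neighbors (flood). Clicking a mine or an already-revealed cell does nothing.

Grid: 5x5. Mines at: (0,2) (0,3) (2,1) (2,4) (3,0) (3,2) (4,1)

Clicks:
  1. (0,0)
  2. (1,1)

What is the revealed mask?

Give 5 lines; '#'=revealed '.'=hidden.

Answer: ##...
##...
.....
.....
.....

Derivation:
Click 1 (0,0) count=0: revealed 4 new [(0,0) (0,1) (1,0) (1,1)] -> total=4
Click 2 (1,1) count=2: revealed 0 new [(none)] -> total=4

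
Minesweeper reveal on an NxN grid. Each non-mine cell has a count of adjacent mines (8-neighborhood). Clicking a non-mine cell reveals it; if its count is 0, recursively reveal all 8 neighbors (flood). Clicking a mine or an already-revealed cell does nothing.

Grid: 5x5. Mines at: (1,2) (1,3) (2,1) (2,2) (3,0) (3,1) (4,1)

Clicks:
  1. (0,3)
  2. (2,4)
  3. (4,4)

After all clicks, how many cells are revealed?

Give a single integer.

Answer: 9

Derivation:
Click 1 (0,3) count=2: revealed 1 new [(0,3)] -> total=1
Click 2 (2,4) count=1: revealed 1 new [(2,4)] -> total=2
Click 3 (4,4) count=0: revealed 7 new [(2,3) (3,2) (3,3) (3,4) (4,2) (4,3) (4,4)] -> total=9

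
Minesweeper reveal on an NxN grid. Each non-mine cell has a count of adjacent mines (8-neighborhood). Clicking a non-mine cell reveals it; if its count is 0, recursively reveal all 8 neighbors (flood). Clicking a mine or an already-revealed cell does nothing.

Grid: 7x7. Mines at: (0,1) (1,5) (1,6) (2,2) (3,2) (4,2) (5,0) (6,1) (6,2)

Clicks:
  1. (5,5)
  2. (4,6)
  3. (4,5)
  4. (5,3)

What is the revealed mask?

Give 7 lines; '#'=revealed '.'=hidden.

Answer: .......
.......
...####
...####
...####
...####
...####

Derivation:
Click 1 (5,5) count=0: revealed 20 new [(2,3) (2,4) (2,5) (2,6) (3,3) (3,4) (3,5) (3,6) (4,3) (4,4) (4,5) (4,6) (5,3) (5,4) (5,5) (5,6) (6,3) (6,4) (6,5) (6,6)] -> total=20
Click 2 (4,6) count=0: revealed 0 new [(none)] -> total=20
Click 3 (4,5) count=0: revealed 0 new [(none)] -> total=20
Click 4 (5,3) count=2: revealed 0 new [(none)] -> total=20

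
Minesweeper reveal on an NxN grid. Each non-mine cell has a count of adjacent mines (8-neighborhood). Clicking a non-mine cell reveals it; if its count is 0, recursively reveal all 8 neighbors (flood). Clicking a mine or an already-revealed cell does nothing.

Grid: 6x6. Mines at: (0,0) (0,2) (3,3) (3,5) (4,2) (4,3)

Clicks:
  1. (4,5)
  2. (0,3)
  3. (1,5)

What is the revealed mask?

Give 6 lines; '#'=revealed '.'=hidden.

Answer: ...###
...###
...###
......
.....#
......

Derivation:
Click 1 (4,5) count=1: revealed 1 new [(4,5)] -> total=1
Click 2 (0,3) count=1: revealed 1 new [(0,3)] -> total=2
Click 3 (1,5) count=0: revealed 8 new [(0,4) (0,5) (1,3) (1,4) (1,5) (2,3) (2,4) (2,5)] -> total=10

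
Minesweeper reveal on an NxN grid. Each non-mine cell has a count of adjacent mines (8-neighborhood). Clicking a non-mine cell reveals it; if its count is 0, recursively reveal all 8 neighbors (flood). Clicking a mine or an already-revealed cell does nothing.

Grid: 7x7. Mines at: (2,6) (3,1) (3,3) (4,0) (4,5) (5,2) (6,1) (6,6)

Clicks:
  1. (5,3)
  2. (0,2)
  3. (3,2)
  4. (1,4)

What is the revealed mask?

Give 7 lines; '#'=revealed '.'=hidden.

Click 1 (5,3) count=1: revealed 1 new [(5,3)] -> total=1
Click 2 (0,2) count=0: revealed 20 new [(0,0) (0,1) (0,2) (0,3) (0,4) (0,5) (0,6) (1,0) (1,1) (1,2) (1,3) (1,4) (1,5) (1,6) (2,0) (2,1) (2,2) (2,3) (2,4) (2,5)] -> total=21
Click 3 (3,2) count=2: revealed 1 new [(3,2)] -> total=22
Click 4 (1,4) count=0: revealed 0 new [(none)] -> total=22

Answer: #######
#######
######.
..#....
.......
...#...
.......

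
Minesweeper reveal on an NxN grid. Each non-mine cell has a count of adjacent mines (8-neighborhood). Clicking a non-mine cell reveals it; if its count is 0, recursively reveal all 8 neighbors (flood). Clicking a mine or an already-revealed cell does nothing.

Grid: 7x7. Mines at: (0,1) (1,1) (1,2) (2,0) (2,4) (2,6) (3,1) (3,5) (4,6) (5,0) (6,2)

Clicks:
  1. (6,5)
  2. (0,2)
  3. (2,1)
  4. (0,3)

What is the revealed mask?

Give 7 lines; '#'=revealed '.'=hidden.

Click 1 (6,5) count=0: revealed 16 new [(3,2) (3,3) (3,4) (4,2) (4,3) (4,4) (4,5) (5,2) (5,3) (5,4) (5,5) (5,6) (6,3) (6,4) (6,5) (6,6)] -> total=16
Click 2 (0,2) count=3: revealed 1 new [(0,2)] -> total=17
Click 3 (2,1) count=4: revealed 1 new [(2,1)] -> total=18
Click 4 (0,3) count=1: revealed 1 new [(0,3)] -> total=19

Answer: ..##...
.......
.#.....
..###..
..####.
..#####
...####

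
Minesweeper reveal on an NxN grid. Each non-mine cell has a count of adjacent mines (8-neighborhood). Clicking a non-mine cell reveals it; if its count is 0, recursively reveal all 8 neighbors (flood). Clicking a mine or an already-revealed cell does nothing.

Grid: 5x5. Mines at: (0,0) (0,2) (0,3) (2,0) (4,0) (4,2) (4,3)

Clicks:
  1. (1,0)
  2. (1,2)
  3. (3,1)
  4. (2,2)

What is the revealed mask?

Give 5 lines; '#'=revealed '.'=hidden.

Answer: .....
#####
.####
.####
.....

Derivation:
Click 1 (1,0) count=2: revealed 1 new [(1,0)] -> total=1
Click 2 (1,2) count=2: revealed 1 new [(1,2)] -> total=2
Click 3 (3,1) count=3: revealed 1 new [(3,1)] -> total=3
Click 4 (2,2) count=0: revealed 10 new [(1,1) (1,3) (1,4) (2,1) (2,2) (2,3) (2,4) (3,2) (3,3) (3,4)] -> total=13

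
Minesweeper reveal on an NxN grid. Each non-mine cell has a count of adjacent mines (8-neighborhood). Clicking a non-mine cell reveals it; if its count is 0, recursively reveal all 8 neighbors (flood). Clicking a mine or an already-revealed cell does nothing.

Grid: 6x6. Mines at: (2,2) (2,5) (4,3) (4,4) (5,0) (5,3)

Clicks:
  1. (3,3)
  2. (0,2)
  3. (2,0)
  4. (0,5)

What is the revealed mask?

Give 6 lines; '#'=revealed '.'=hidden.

Click 1 (3,3) count=3: revealed 1 new [(3,3)] -> total=1
Click 2 (0,2) count=0: revealed 18 new [(0,0) (0,1) (0,2) (0,3) (0,4) (0,5) (1,0) (1,1) (1,2) (1,3) (1,4) (1,5) (2,0) (2,1) (3,0) (3,1) (4,0) (4,1)] -> total=19
Click 3 (2,0) count=0: revealed 0 new [(none)] -> total=19
Click 4 (0,5) count=0: revealed 0 new [(none)] -> total=19

Answer: ######
######
##....
##.#..
##....
......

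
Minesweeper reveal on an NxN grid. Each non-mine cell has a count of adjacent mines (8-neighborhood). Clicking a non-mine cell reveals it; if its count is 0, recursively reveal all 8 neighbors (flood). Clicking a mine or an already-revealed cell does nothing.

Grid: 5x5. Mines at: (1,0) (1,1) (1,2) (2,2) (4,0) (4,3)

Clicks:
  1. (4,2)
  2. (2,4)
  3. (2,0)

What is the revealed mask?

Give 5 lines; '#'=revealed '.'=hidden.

Click 1 (4,2) count=1: revealed 1 new [(4,2)] -> total=1
Click 2 (2,4) count=0: revealed 8 new [(0,3) (0,4) (1,3) (1,4) (2,3) (2,4) (3,3) (3,4)] -> total=9
Click 3 (2,0) count=2: revealed 1 new [(2,0)] -> total=10

Answer: ...##
...##
#..##
...##
..#..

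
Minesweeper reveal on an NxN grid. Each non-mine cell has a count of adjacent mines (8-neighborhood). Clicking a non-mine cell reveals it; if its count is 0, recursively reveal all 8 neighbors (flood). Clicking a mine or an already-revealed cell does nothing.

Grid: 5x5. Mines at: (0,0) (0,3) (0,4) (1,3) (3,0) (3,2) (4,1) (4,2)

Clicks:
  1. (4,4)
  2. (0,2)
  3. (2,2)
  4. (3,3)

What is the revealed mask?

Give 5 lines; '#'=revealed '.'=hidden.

Click 1 (4,4) count=0: revealed 6 new [(2,3) (2,4) (3,3) (3,4) (4,3) (4,4)] -> total=6
Click 2 (0,2) count=2: revealed 1 new [(0,2)] -> total=7
Click 3 (2,2) count=2: revealed 1 new [(2,2)] -> total=8
Click 4 (3,3) count=2: revealed 0 new [(none)] -> total=8

Answer: ..#..
.....
..###
...##
...##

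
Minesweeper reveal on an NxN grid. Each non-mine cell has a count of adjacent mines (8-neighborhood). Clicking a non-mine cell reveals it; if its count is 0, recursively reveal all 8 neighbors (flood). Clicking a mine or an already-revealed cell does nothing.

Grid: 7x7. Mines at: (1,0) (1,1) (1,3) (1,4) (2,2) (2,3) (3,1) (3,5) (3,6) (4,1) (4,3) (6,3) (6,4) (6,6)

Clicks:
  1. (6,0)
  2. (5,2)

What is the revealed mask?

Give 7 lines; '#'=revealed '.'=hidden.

Click 1 (6,0) count=0: revealed 6 new [(5,0) (5,1) (5,2) (6,0) (6,1) (6,2)] -> total=6
Click 2 (5,2) count=3: revealed 0 new [(none)] -> total=6

Answer: .......
.......
.......
.......
.......
###....
###....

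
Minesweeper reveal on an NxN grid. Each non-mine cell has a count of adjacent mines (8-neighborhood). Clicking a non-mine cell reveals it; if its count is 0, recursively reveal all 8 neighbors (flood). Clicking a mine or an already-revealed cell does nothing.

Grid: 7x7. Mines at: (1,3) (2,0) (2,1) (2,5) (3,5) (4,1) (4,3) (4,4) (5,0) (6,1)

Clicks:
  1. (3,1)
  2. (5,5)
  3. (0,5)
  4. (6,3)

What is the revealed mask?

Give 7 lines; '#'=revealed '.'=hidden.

Click 1 (3,1) count=3: revealed 1 new [(3,1)] -> total=1
Click 2 (5,5) count=1: revealed 1 new [(5,5)] -> total=2
Click 3 (0,5) count=0: revealed 6 new [(0,4) (0,5) (0,6) (1,4) (1,5) (1,6)] -> total=8
Click 4 (6,3) count=0: revealed 11 new [(4,5) (4,6) (5,2) (5,3) (5,4) (5,6) (6,2) (6,3) (6,4) (6,5) (6,6)] -> total=19

Answer: ....###
....###
.......
.#.....
.....##
..#####
..#####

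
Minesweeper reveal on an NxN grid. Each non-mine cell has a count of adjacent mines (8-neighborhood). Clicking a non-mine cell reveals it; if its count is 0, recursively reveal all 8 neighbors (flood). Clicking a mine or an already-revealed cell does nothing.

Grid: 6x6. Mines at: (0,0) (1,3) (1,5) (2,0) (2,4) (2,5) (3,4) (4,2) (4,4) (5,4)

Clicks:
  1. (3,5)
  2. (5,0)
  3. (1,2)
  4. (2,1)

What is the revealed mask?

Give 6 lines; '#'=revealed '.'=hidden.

Click 1 (3,5) count=4: revealed 1 new [(3,5)] -> total=1
Click 2 (5,0) count=0: revealed 6 new [(3,0) (3,1) (4,0) (4,1) (5,0) (5,1)] -> total=7
Click 3 (1,2) count=1: revealed 1 new [(1,2)] -> total=8
Click 4 (2,1) count=1: revealed 1 new [(2,1)] -> total=9

Answer: ......
..#...
.#....
##...#
##....
##....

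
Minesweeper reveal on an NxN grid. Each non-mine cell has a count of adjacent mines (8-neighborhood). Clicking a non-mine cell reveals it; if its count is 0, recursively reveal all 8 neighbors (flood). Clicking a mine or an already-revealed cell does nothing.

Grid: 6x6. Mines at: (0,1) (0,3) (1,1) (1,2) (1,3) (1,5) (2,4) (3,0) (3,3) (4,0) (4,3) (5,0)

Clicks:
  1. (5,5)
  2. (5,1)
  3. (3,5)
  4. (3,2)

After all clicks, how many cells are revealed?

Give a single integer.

Click 1 (5,5) count=0: revealed 6 new [(3,4) (3,5) (4,4) (4,5) (5,4) (5,5)] -> total=6
Click 2 (5,1) count=2: revealed 1 new [(5,1)] -> total=7
Click 3 (3,5) count=1: revealed 0 new [(none)] -> total=7
Click 4 (3,2) count=2: revealed 1 new [(3,2)] -> total=8

Answer: 8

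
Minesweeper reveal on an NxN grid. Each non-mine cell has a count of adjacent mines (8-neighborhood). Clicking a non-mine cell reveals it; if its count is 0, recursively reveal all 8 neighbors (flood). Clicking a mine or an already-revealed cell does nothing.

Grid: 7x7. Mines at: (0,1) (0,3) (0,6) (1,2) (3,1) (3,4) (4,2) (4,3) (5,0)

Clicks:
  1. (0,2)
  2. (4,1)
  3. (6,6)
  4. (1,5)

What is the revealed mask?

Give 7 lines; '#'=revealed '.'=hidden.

Answer: ..#....
.....##
.....##
.....##
.#..###
.######
.######

Derivation:
Click 1 (0,2) count=3: revealed 1 new [(0,2)] -> total=1
Click 2 (4,1) count=3: revealed 1 new [(4,1)] -> total=2
Click 3 (6,6) count=0: revealed 21 new [(1,5) (1,6) (2,5) (2,6) (3,5) (3,6) (4,4) (4,5) (4,6) (5,1) (5,2) (5,3) (5,4) (5,5) (5,6) (6,1) (6,2) (6,3) (6,4) (6,5) (6,6)] -> total=23
Click 4 (1,5) count=1: revealed 0 new [(none)] -> total=23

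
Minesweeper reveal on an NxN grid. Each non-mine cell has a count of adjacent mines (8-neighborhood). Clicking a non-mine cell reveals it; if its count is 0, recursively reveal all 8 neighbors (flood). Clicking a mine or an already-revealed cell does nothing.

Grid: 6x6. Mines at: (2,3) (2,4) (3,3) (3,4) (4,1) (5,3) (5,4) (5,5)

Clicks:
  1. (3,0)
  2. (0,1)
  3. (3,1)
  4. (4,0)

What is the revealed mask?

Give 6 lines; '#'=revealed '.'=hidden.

Answer: ######
######
###...
###...
#.....
......

Derivation:
Click 1 (3,0) count=1: revealed 1 new [(3,0)] -> total=1
Click 2 (0,1) count=0: revealed 17 new [(0,0) (0,1) (0,2) (0,3) (0,4) (0,5) (1,0) (1,1) (1,2) (1,3) (1,4) (1,5) (2,0) (2,1) (2,2) (3,1) (3,2)] -> total=18
Click 3 (3,1) count=1: revealed 0 new [(none)] -> total=18
Click 4 (4,0) count=1: revealed 1 new [(4,0)] -> total=19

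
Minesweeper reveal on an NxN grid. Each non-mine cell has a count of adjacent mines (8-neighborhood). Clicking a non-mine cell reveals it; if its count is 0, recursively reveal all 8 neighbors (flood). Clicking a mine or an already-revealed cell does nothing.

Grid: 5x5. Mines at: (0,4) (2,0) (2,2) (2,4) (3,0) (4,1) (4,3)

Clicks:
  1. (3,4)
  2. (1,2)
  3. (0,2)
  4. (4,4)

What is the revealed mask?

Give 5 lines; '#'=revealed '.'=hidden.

Click 1 (3,4) count=2: revealed 1 new [(3,4)] -> total=1
Click 2 (1,2) count=1: revealed 1 new [(1,2)] -> total=2
Click 3 (0,2) count=0: revealed 7 new [(0,0) (0,1) (0,2) (0,3) (1,0) (1,1) (1,3)] -> total=9
Click 4 (4,4) count=1: revealed 1 new [(4,4)] -> total=10

Answer: ####.
####.
.....
....#
....#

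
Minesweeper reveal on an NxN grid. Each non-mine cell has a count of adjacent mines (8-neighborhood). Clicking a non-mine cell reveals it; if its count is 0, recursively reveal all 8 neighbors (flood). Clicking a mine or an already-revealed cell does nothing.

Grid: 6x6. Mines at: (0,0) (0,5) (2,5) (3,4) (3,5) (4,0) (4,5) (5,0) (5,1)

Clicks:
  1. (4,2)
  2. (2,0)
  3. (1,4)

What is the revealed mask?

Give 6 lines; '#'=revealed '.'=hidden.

Answer: .####.
#####.
#####.
####..
.###..
......

Derivation:
Click 1 (4,2) count=1: revealed 1 new [(4,2)] -> total=1
Click 2 (2,0) count=0: revealed 20 new [(0,1) (0,2) (0,3) (0,4) (1,0) (1,1) (1,2) (1,3) (1,4) (2,0) (2,1) (2,2) (2,3) (2,4) (3,0) (3,1) (3,2) (3,3) (4,1) (4,3)] -> total=21
Click 3 (1,4) count=2: revealed 0 new [(none)] -> total=21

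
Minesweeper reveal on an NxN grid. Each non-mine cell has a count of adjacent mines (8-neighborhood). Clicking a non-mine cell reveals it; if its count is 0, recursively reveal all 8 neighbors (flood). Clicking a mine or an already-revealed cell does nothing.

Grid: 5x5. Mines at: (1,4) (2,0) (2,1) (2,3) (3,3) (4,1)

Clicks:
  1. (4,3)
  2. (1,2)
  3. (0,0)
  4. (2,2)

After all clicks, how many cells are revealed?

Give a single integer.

Answer: 10

Derivation:
Click 1 (4,3) count=1: revealed 1 new [(4,3)] -> total=1
Click 2 (1,2) count=2: revealed 1 new [(1,2)] -> total=2
Click 3 (0,0) count=0: revealed 7 new [(0,0) (0,1) (0,2) (0,3) (1,0) (1,1) (1,3)] -> total=9
Click 4 (2,2) count=3: revealed 1 new [(2,2)] -> total=10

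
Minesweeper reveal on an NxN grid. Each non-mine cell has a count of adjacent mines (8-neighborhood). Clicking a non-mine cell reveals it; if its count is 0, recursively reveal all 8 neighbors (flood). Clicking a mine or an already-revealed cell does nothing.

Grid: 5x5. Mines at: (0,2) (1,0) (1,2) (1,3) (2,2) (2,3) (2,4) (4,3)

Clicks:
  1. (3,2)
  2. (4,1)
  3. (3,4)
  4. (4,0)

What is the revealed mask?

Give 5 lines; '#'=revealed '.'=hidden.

Answer: .....
.....
##...
###.#
###..

Derivation:
Click 1 (3,2) count=3: revealed 1 new [(3,2)] -> total=1
Click 2 (4,1) count=0: revealed 7 new [(2,0) (2,1) (3,0) (3,1) (4,0) (4,1) (4,2)] -> total=8
Click 3 (3,4) count=3: revealed 1 new [(3,4)] -> total=9
Click 4 (4,0) count=0: revealed 0 new [(none)] -> total=9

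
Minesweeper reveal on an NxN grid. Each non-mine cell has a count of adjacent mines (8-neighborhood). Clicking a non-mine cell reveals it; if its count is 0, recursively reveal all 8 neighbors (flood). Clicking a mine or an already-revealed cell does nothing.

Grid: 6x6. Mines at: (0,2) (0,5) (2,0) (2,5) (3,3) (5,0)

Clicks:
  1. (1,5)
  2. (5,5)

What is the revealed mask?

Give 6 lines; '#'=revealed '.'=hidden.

Click 1 (1,5) count=2: revealed 1 new [(1,5)] -> total=1
Click 2 (5,5) count=0: revealed 12 new [(3,4) (3,5) (4,1) (4,2) (4,3) (4,4) (4,5) (5,1) (5,2) (5,3) (5,4) (5,5)] -> total=13

Answer: ......
.....#
......
....##
.#####
.#####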